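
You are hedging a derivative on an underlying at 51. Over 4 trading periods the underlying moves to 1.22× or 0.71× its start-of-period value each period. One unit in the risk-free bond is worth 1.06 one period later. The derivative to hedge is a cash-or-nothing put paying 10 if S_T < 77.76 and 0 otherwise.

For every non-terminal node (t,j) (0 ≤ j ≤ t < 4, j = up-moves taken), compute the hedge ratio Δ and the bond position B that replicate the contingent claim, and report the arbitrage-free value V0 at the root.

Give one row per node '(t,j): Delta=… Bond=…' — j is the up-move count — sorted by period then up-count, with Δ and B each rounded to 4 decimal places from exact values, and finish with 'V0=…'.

(0,0): Delta=-0.1043 Bond=11.4851
(1,0): Delta=0.0000 Bond=8.3962
(1,1): Delta=-0.1321 Bond=13.9013
(2,0): Delta=0.0000 Bond=8.9000
(2,1): Delta=0.0000 Bond=8.9000
(2,2): Delta=-0.1672 Bond=17.4030
(3,0): Delta=0.0000 Bond=9.4340
(3,1): Delta=0.0000 Bond=9.4340
(3,2): Delta=0.0000 Bond=9.4340
(3,3): Delta=-0.2117 Bond=22.5675
V0=6.1640

Since d<R<u, set p* = (R−d)/(u−d) = 0.6863; price each node as the discounted p*-expectation of its children.
Payoff layer (t=4): V(4,0)=10.0000, V(4,1)=10.0000, V(4,2)=10.0000, V(4,3)=10.0000, V(4,4)=0.0000
Node (3,0) S=18.2535: V=(p*·10.0000+(1−p*)·10.0000)/1.06=9.4340; Δ=(10.0000−10.0000)/(22.2692−12.9600)=0.0000; B=V−Δ·S=9.4340
Node (3,1) S=31.3651: V=(p*·10.0000+(1−p*)·10.0000)/1.06=9.4340; Δ=(10.0000−10.0000)/(38.2654−22.2692)=0.0000; B=V−Δ·S=9.4340
Node (3,2) S=53.8950: V=(p*·10.0000+(1−p*)·10.0000)/1.06=9.4340; Δ=(10.0000−10.0000)/(65.7519−38.2654)=0.0000; B=V−Δ·S=9.4340
Node (3,3) S=92.6082: V=(p*·0.0000+(1−p*)·10.0000)/1.06=2.9597; Δ=(0.0000−10.0000)/(112.9821−65.7519)=-0.2117; B=V−Δ·S=22.5675
Node (2,0) S=25.7091: V=(p*·9.4340+(1−p*)·9.4340)/1.06=8.9000; Δ=(9.4340−9.4340)/(31.3651−18.2535)=0.0000; B=V−Δ·S=8.9000
Node (2,1) S=44.1762: V=(p*·9.4340+(1−p*)·9.4340)/1.06=8.9000; Δ=(9.4340−9.4340)/(53.8950−31.3651)=0.0000; B=V−Δ·S=8.9000
Node (2,2) S=75.9084: V=(p*·2.9597+(1−p*)·9.4340)/1.06=4.7083; Δ=(2.9597−9.4340)/(92.6082−53.8950)=-0.1672; B=V−Δ·S=17.4030
Node (1,0) S=36.2100: V=(p*·8.9000+(1−p*)·8.9000)/1.06=8.3962; Δ=(8.9000−8.9000)/(44.1762−25.7091)=0.0000; B=V−Δ·S=8.3962
Node (1,1) S=62.2200: V=(p*·4.7083+(1−p*)·8.9000)/1.06=5.6824; Δ=(4.7083−8.9000)/(75.9084−44.1762)=-0.1321; B=V−Δ·S=13.9013
Node (0,0) S=51.0000: V=(p*·5.6824+(1−p*)·8.3962)/1.06=6.1640; Δ=(5.6824−8.3962)/(62.2200−36.2100)=-0.1043; B=V−Δ·S=11.4851
Each (Δ,B) replicates both successor values, so the strategy is self-financing and V0 is arbitrage-free.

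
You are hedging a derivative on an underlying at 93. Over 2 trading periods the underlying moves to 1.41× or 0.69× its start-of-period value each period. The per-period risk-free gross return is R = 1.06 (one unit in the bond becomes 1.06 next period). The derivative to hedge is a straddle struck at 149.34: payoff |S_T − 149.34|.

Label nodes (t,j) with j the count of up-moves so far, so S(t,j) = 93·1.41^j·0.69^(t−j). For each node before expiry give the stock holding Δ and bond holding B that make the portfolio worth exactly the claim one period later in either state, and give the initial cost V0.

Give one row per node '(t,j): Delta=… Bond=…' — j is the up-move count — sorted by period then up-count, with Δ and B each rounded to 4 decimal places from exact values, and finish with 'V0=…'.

Under the risk-neutral measure, an up-move has probability p* = (R−d)/(u−d) = 0.5139 and values discount at R = 1.06.
Terminal payoffs: V(2,0)=105.0627, V(2,1)=58.8603, V(2,2)=35.5533
  t=1,j=0: stock 64.1700 → up 90.4797 (V=58.8603), down 44.2773 (V=105.0627). Price 76.7168; hedge Δ=-1.0000, bond B=140.8868.
  t=1,j=1: stock 131.1300 → up 184.8933 (V=35.5533), down 90.4797 (V=58.8603). Price 44.2293; hedge Δ=-0.2469, bond B=76.6002.
  t=0,j=0: stock 93.0000 → up 131.1300 (V=44.2293), down 64.1700 (V=76.7168). Price 56.6244; hedge Δ=-0.4852, bond B=101.7459.
Self-financing check: at every node Δ·S+B equals the discounted successor values.

(0,0): Delta=-0.4852 Bond=101.7459
(1,0): Delta=-1.0000 Bond=140.8868
(1,1): Delta=-0.2469 Bond=76.6002
V0=56.6244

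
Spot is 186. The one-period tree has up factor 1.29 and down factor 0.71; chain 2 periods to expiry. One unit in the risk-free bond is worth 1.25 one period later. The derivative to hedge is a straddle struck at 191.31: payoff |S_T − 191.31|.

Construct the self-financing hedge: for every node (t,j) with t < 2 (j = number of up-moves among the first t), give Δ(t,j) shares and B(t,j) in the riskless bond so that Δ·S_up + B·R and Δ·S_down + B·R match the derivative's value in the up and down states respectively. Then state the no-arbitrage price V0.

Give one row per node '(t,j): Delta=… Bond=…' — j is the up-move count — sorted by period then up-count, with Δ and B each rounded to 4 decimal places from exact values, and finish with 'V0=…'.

(0,0): Delta=0.6323 Bond=-50.0142
(1,0): Delta=-1.0000 Bond=153.0480
(1,1): Delta=0.6989 Bond=-78.4856
V0=67.5996

No-arbitrage ⇒ martingale measure with p* = (R−d)/(u−d) = 0.9310.
At expiry t=2: V(2,0)=97.5474, V(2,1)=20.9526, V(2,2)=118.2126
  t=1,j=0: stock 132.0600 → up 170.3574 (V=20.9526), down 93.7626 (V=97.5474). Price 20.9880; hedge Δ=-1.0000, bond B=153.0480.
  t=1,j=1: stock 239.9400 → up 309.5226 (V=118.2126), down 170.3574 (V=20.9526). Price 89.2040; hedge Δ=0.6989, bond B=-78.4856.
  t=0,j=0: stock 186.0000 → up 239.9400 (V=89.2040), down 132.0600 (V=20.9880). Price 67.5996; hedge Δ=0.6323, bond B=-50.0142.
Self-financing check: at every node Δ·S+B equals the discounted successor values.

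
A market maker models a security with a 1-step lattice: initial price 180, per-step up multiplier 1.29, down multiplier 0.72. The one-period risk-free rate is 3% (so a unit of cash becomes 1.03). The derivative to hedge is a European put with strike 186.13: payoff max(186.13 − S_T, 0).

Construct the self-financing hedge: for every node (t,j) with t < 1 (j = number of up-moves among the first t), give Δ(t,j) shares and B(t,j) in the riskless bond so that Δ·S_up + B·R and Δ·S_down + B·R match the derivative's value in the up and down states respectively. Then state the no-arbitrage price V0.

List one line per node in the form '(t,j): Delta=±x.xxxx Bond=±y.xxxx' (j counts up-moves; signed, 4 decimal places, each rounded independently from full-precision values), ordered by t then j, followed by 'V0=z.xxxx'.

Risk-neutral probability p* = (R−d)/(u−d) = (1.03−0.72)/(1.29−0.72) = 0.5439.
Payoff layer (t=1): V(1,0)=56.5300, V(1,1)=0.0000
  t=0,j=0: stock 180.0000 → up 232.2000 (V=0.0000), down 129.6000 (V=56.5300). Price 25.0346; hedge Δ=-0.5510, bond B=124.2100.
Root portfolio cost Δ·180+B reproduces V0=25.0346.

(0,0): Delta=-0.5510 Bond=124.2100
V0=25.0346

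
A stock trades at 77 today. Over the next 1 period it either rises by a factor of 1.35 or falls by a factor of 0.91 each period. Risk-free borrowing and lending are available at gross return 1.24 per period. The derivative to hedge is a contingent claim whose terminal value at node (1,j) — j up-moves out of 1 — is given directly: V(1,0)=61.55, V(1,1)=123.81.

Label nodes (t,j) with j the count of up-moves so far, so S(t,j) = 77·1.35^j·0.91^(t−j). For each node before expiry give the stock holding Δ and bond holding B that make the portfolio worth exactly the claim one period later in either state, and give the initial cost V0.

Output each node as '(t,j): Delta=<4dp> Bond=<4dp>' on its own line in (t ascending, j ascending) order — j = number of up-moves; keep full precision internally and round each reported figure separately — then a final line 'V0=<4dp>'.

(0,0): Delta=1.8377 Bond=-54.2056
V0=87.2944

Risk-neutral probability p* = (R−d)/(u−d) = (1.24−0.91)/(1.35−0.91) = 0.7500.
Terminal payoffs: V(1,0)=61.5500, V(1,1)=123.8100
(0,0): S=77.0000. Δ = (V_up−V_dn)/(S_up−S_dn) = (123.8100−61.5500)/(103.9500−70.0700) = 1.8377. V = [p*·123.8100 + (1−p*)·61.5500]/1.24 = 87.2944. B = V − Δ·S = -54.2056.
The time-0 hedge costs 87.2944, which is the no-arbitrage price.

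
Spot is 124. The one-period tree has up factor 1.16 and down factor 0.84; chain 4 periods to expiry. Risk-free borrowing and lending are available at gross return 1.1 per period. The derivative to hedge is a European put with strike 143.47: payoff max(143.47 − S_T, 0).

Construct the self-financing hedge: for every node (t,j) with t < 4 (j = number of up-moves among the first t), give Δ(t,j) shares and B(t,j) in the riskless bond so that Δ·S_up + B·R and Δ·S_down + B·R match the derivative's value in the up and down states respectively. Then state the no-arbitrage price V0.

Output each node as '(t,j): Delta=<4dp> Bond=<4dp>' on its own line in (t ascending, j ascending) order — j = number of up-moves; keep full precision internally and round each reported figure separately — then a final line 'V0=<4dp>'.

(0,0): Delta=-0.2366 Bond=32.7064
(1,0): Delta=-0.6871 Bond=82.9068
(1,1): Delta=-0.1613 Bond=25.1471
(2,0): Delta=-1.0000 Bond=118.5702
(2,1): Delta=-0.6349 Bond=84.8808
(2,2): Delta=-0.0822 Bond=14.4574
(3,0): Delta=-1.0000 Bond=130.4273
(3,1): Delta=-1.0000 Bond=130.4273
(3,2): Delta=-0.5739 Bond=84.8169
(3,3): Delta=0.0000 Bond=0.0000
V0=3.3687

No-arbitrage ⇒ martingale measure with p* = (R−d)/(u−d) = 0.8125.
Terminal payoffs: V(4,0)=81.7340, V(4,1)=58.2155, V(4,2)=25.7375, V(4,3)=0.0000, V(4,4)=0.0000
Node (3,0) S=73.4953: V=(p*·58.2155+(1−p*)·81.7340)/1.1=56.9320; Δ=(58.2155−81.7340)/(85.2545−61.7360)=-1.0000; B=V−Δ·S=130.4273
Node (3,1) S=101.4935: V=(p*·25.7375+(1−p*)·58.2155)/1.1=28.9338; Δ=(25.7375−58.2155)/(117.7325−85.2545)=-1.0000; B=V−Δ·S=130.4273
Node (3,2) S=140.1577: V=(p*·0.0000+(1−p*)·25.7375)/1.1=4.3871; Δ=(0.0000−25.7375)/(162.5829−117.7325)=-0.5739; B=V−Δ·S=84.8169
Node (3,3) S=193.5511: V=(p*·0.0000+(1−p*)·0.0000)/1.1=0.0000; Δ=(0.0000−0.0000)/(224.5193−162.5829)=0.0000; B=V−Δ·S=0.0000
Node (2,0) S=87.4944: V=(p*·28.9338+(1−p*)·56.9320)/1.1=31.0758; Δ=(28.9338−56.9320)/(101.4935−73.4953)=-1.0000; B=V−Δ·S=118.5702
Node (2,1) S=120.8256: V=(p*·4.3871+(1−p*)·28.9338)/1.1=8.1723; Δ=(4.3871−28.9338)/(140.1577−101.4935)=-0.6349; B=V−Δ·S=84.8808
Node (2,2) S=166.8544: V=(p*·0.0000+(1−p*)·4.3871)/1.1=0.7478; Δ=(0.0000−4.3871)/(193.5511−140.1577)=-0.0822; B=V−Δ·S=14.4574
Node (1,0) S=104.1600: V=(p*·8.1723+(1−p*)·31.0758)/1.1=11.3334; Δ=(8.1723−31.0758)/(120.8256−87.4944)=-0.6871; B=V−Δ·S=82.9068
Node (1,1) S=143.8400: V=(p*·0.7478+(1−p*)·8.1723)/1.1=1.9454; Δ=(0.7478−8.1723)/(166.8544−120.8256)=-0.1613; B=V−Δ·S=25.1471
Node (0,0) S=124.0000: V=(p*·1.9454+(1−p*)·11.3334)/1.1=3.3687; Δ=(1.9454−11.3334)/(143.8400−104.1600)=-0.2366; B=V−Δ·S=32.7064
Self-financing check: at every node Δ·S+B equals the discounted successor values.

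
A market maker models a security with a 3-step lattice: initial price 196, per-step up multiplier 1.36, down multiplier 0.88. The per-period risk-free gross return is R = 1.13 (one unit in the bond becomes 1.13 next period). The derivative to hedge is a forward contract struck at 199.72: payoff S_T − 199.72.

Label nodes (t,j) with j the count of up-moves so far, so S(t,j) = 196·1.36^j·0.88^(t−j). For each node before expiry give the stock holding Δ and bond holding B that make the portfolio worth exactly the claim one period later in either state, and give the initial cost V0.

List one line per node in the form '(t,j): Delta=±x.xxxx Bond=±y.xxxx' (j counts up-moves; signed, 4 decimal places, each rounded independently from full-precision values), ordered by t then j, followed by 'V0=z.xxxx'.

The replicating-portfolio and risk-neutral prices coincide; use p* = (1.13−0.88)/(1.36−0.88) = 0.5208 for the latter.
Terminal payoffs: V(3,0)=-66.1515, V(3,1)=6.7041, V(3,2)=119.2990, V(3,3)=293.3094
  t=2,j=0: stock 151.7824 → up 206.4241 (V=6.7041), down 133.5685 (V=-66.1515). Price -24.9610; hedge Δ=1.0000, bond B=-176.7434.
  t=2,j=1: stock 234.5728 → up 319.0190 (V=119.2990), down 206.4241 (V=6.7041). Price 57.8294; hedge Δ=1.0000, bond B=-176.7434.
  t=2,j=2: stock 362.5216 → up 493.0294 (V=293.3094), down 319.0190 (V=119.2990). Price 185.7782; hedge Δ=1.0000, bond B=-176.7434.
  t=1,j=0: stock 172.4800 → up 234.5728 (V=57.8294), down 151.7824 (V=-24.9610). Price 16.0699; hedge Δ=1.0000, bond B=-156.4101.
  t=1,j=1: stock 266.5600 → up 362.5216 (V=185.7782), down 234.5728 (V=57.8294). Price 110.1499; hedge Δ=1.0000, bond B=-156.4101.
  t=0,j=0: stock 196.0000 → up 266.5600 (V=110.1499), down 172.4800 (V=16.0699). Price 57.5840; hedge Δ=1.0000, bond B=-138.4160.
Check: Δ(0,0)·S0 + B(0,0) = 57.5840 = V0.

(0,0): Delta=1.0000 Bond=-138.4160
(1,0): Delta=1.0000 Bond=-156.4101
(1,1): Delta=1.0000 Bond=-156.4101
(2,0): Delta=1.0000 Bond=-176.7434
(2,1): Delta=1.0000 Bond=-176.7434
(2,2): Delta=1.0000 Bond=-176.7434
V0=57.5840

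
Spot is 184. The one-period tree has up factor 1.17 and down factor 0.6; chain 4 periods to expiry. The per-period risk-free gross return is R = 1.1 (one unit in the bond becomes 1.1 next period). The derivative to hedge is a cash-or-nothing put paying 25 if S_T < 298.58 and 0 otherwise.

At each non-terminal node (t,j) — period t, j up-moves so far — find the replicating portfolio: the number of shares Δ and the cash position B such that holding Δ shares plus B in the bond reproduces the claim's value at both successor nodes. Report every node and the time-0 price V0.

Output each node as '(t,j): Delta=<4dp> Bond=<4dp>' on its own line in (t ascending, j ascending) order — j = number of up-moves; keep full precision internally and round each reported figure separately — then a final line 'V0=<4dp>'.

(0,0): Delta=-0.1209 Bond=29.2073
(1,0): Delta=0.0000 Bond=18.7829
(1,1): Delta=-0.1296 Bond=33.9964
(2,0): Delta=0.0000 Bond=20.6612
(2,1): Delta=0.0000 Bond=20.6612
(2,2): Delta=-0.1389 Bond=39.7389
(3,0): Delta=0.0000 Bond=22.7273
(3,1): Delta=0.0000 Bond=22.7273
(3,2): Delta=0.0000 Bond=22.7273
(3,3): Delta=-0.1488 Bond=46.6507
V0=6.9654

Risk-neutral probability p* = (R−d)/(u−d) = (1.1−0.6)/(1.17−0.6) = 0.8772.
Payoff layer (t=4): V(4,0)=25.0000, V(4,1)=25.0000, V(4,2)=25.0000, V(4,3)=25.0000, V(4,4)=0.0000
  t=3,j=0: stock 39.7440 → up 46.5005 (V=25.0000), down 23.8464 (V=25.0000). Price 22.7273; hedge Δ=0.0000, bond B=22.7273.
  t=3,j=1: stock 77.5008 → up 90.6759 (V=25.0000), down 46.5005 (V=25.0000). Price 22.7273; hedge Δ=0.0000, bond B=22.7273.
  t=3,j=2: stock 151.1266 → up 176.8181 (V=25.0000), down 90.6759 (V=25.0000). Price 22.7273; hedge Δ=0.0000, bond B=22.7273.
  t=3,j=3: stock 294.6968 → up 344.7952 (V=0.0000), down 176.8181 (V=25.0000). Price 2.7911; hedge Δ=-0.1488, bond B=46.6507.
  t=2,j=0: stock 66.2400 → up 77.5008 (V=22.7273), down 39.7440 (V=22.7273). Price 20.6612; hedge Δ=0.0000, bond B=20.6612.
  t=2,j=1: stock 129.1680 → up 151.1266 (V=22.7273), down 77.5008 (V=22.7273). Price 20.6612; hedge Δ=0.0000, bond B=20.6612.
  t=2,j=2: stock 251.8776 → up 294.6968 (V=2.7911), down 151.1266 (V=22.7273). Price 4.7631; hedge Δ=-0.1389, bond B=39.7389.
  t=1,j=0: stock 110.4000 → up 129.1680 (V=20.6612), down 66.2400 (V=20.6612). Price 18.7829; hedge Δ=0.0000, bond B=18.7829.
  t=1,j=1: stock 215.2800 → up 251.8776 (V=4.7631), down 129.1680 (V=20.6612). Price 6.1050; hedge Δ=-0.1296, bond B=33.9964.
  t=0,j=0: stock 184.0000 → up 215.2800 (V=6.1050), down 110.4000 (V=18.7829). Price 6.9654; hedge Δ=-0.1209, bond B=29.2073.
The time-0 hedge costs 6.9654, which is the no-arbitrage price.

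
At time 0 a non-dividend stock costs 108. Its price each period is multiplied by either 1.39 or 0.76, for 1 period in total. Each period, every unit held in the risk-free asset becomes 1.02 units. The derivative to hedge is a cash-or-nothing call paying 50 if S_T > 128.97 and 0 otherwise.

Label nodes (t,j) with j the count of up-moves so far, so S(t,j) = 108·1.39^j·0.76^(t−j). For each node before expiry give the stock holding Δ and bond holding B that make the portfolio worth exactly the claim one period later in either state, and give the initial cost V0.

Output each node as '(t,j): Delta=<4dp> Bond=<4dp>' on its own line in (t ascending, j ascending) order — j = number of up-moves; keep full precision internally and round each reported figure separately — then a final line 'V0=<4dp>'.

(0,0): Delta=0.7349 Bond=-59.1348
V0=20.2303

Since d<R<u, set p* = (R−d)/(u−d) = 0.4127; price each node as the discounted p*-expectation of its children.
Terminal payoffs: V(1,0)=0.0000, V(1,1)=50.0000
(0,0): S=108.0000. Δ = (V_up−V_dn)/(S_up−S_dn) = (50.0000−0.0000)/(150.1200−82.0800) = 0.7349. V = [p*·50.0000 + (1−p*)·0.0000]/1.02 = 20.2303. B = V − Δ·S = -59.1348.
Self-financing check: at every node Δ·S+B equals the discounted successor values.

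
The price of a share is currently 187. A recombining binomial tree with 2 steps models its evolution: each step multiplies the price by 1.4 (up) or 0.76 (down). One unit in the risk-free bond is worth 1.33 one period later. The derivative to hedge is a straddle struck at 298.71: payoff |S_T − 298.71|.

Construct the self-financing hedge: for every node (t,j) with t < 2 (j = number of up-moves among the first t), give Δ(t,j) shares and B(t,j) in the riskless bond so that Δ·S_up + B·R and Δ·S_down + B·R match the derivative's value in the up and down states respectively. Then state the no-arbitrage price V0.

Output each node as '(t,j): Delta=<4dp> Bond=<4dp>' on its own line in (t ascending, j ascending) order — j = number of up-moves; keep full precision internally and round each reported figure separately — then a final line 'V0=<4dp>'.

(0,0): Delta=-0.2412 Bond=87.7811
(1,0): Delta=-1.0000 Bond=224.5940
(1,1): Delta=-0.1906 Bond=103.5047
V0=42.6826

Under the risk-neutral measure, an up-move has probability p* = (R−d)/(u−d) = 0.8906 and values discount at R = 1.33.
At expiry t=2: V(2,0)=190.6988, V(2,1)=99.7420, V(2,2)=67.8100
(1,0): S=142.1200. Δ = (V_up−V_dn)/(S_up−S_dn) = (99.7420−190.6988)/(198.9680−108.0112) = -1.0000. V = [p*·99.7420 + (1−p*)·190.6988]/1.33 = 82.4740. B = V − Δ·S = 224.5940.
(1,1): S=261.8000. Δ = (V_up−V_dn)/(S_up−S_dn) = (67.8100−99.7420)/(366.5200−198.9680) = -0.1906. V = [p*·67.8100 + (1−p*)·99.7420]/1.33 = 53.6109. B = V − Δ·S = 103.5047.
(0,0): S=187.0000. Δ = (V_up−V_dn)/(S_up−S_dn) = (53.6109−82.4740)/(261.8000−142.1200) = -0.2412. V = [p*·53.6109 + (1−p*)·82.4740]/1.33 = 42.6826. B = V − Δ·S = 87.7811.
Self-financing check: at every node Δ·S+B equals the discounted successor values.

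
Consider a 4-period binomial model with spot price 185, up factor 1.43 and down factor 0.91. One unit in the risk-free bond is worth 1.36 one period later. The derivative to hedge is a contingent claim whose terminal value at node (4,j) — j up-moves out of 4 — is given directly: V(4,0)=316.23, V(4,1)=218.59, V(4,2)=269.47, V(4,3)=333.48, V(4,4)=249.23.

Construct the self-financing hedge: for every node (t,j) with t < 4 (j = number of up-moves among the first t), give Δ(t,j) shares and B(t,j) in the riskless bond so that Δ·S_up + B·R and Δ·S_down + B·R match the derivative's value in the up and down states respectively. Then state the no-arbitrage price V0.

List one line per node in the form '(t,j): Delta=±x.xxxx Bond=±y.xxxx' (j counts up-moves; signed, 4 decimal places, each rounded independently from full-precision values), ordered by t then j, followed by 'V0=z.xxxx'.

(0,0): Delta=-0.1367 Bond=107.1536
(1,0): Delta=0.3583 Bond=62.3844
(1,1): Delta=-0.1857 Bond=158.6936
(2,0): Delta=0.2851 Bond=96.0649
(2,1): Delta=0.3656 Bond=83.0971
(2,2): Delta=-0.2403 Bond=236.4696
(3,0): Delta=-1.3469 Bond=358.1618
(3,1): Delta=0.4466 Bond=95.2574
(3,2): Delta=0.3576 Bond=115.7739
(3,3): Delta=-0.2995 Bond=353.6158
V0=81.8591

No-arbitrage ⇒ martingale measure with p* = (R−d)/(u−d) = 0.8654.
Terminal payoffs: V(4,0)=316.2300, V(4,1)=218.5900, V(4,2)=269.4700, V(4,3)=333.4800, V(4,4)=249.2300
  t=3,j=0: stock 139.4106 → up 199.3572 (V=218.5900), down 126.8637 (V=316.2300). Price 170.3925; hedge Δ=-1.3469, bond B=358.1618.
  t=3,j=1: stock 219.0739 → up 313.2756 (V=269.4700), down 199.3572 (V=218.5900). Price 193.1035; hedge Δ=0.4466, bond B=95.2574.
  t=3,j=2: stock 344.2589 → up 492.2902 (V=333.4800), down 313.2756 (V=269.4700). Price 238.8701; hedge Δ=0.3576, bond B=115.7739.
  t=3,j=3: stock 540.9783 → up 773.5990 (V=249.2300), down 492.2902 (V=333.4800). Price 191.5966; hedge Δ=-0.2995, bond B=353.6158.
  t=2,j=0: stock 153.1985 → up 219.0739 (V=193.1035), down 139.4106 (V=170.3925). Price 139.7399; hedge Δ=0.2851, bond B=96.0649.
  t=2,j=1: stock 240.7405 → up 344.2589 (V=238.8701), down 219.0739 (V=193.1035). Price 171.1097; hedge Δ=0.3656, bond B=83.0971.
  t=2,j=2: stock 378.3065 → up 540.9783 (V=191.5966), down 344.2589 (V=238.8701). Price 145.5591; hedge Δ=-0.2403, bond B=236.4696.
  t=1,j=0: stock 168.3500 → up 240.7405 (V=171.1097), down 153.1985 (V=139.7399). Price 122.7109; hedge Δ=0.3583, bond B=62.3844.
  t=1,j=1: stock 264.5500 → up 378.3065 (V=145.5591), down 240.7405 (V=171.1097). Price 109.5578; hedge Δ=-0.1857, bond B=158.6936.
  t=0,j=0: stock 185.0000 → up 264.5500 (V=109.5578), down 168.3500 (V=122.7109). Price 81.8591; hedge Δ=-0.1367, bond B=107.1536.
Self-financing check: at every node Δ·S+B equals the discounted successor values.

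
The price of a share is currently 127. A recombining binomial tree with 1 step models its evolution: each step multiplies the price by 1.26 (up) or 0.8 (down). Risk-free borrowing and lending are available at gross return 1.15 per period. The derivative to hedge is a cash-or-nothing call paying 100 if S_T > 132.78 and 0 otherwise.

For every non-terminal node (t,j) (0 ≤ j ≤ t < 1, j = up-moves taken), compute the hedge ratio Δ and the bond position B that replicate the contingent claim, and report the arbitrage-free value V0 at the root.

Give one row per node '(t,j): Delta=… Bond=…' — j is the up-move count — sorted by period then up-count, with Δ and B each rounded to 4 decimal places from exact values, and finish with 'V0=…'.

The replicating-portfolio and risk-neutral prices coincide; use p* = (1.15−0.8)/(1.26−0.8) = 0.7609 for the latter.
Terminal values V(1,·): V(1,0)=0.0000, V(1,1)=100.0000
Node (0,0) S=127.0000: V=(p*·100.0000+(1−p*)·0.0000)/1.15=66.1626; Δ=(100.0000−0.0000)/(160.0200−101.6000)=1.7117; B=V−Δ·S=-151.2287
The time-0 hedge costs 66.1626, which is the no-arbitrage price.

(0,0): Delta=1.7117 Bond=-151.2287
V0=66.1626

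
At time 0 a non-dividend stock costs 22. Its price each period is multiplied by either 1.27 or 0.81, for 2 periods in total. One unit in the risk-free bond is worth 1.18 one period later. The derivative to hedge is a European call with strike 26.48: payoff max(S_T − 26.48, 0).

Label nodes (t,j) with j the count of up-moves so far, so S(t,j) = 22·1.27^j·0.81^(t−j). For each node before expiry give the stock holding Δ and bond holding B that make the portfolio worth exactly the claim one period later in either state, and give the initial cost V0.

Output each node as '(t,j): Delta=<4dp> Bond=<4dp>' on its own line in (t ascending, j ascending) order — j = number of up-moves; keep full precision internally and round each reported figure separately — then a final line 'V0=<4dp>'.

(0,0): Delta=0.6065 Bond=-9.1587
(1,0): Delta=0.0000 Bond=0.0000
(1,1): Delta=0.7006 Bond=-13.4360
V0=4.1836

Under the risk-neutral measure, an up-move has probability p* = (R−d)/(u−d) = 0.8043 and values discount at R = 1.18.
Terminal payoffs: V(2,0)=0.0000, V(2,1)=0.0000, V(2,2)=9.0038
Node (1,0) S=17.8200: V=(p*·0.0000+(1−p*)·0.0000)/1.18=0.0000; Δ=(0.0000−0.0000)/(22.6314−14.4342)=0.0000; B=V−Δ·S=0.0000
Node (1,1) S=27.9400: V=(p*·9.0038+(1−p*)·0.0000)/1.18=6.1374; Δ=(9.0038−0.0000)/(35.4838−22.6314)=0.7006; B=V−Δ·S=-13.4360
Node (0,0) S=22.0000: V=(p*·6.1374+(1−p*)·0.0000)/1.18=4.1836; Δ=(6.1374−0.0000)/(27.9400−17.8200)=0.6065; B=V−Δ·S=-9.1587
Each (Δ,B) replicates both successor values, so the strategy is self-financing and V0 is arbitrage-free.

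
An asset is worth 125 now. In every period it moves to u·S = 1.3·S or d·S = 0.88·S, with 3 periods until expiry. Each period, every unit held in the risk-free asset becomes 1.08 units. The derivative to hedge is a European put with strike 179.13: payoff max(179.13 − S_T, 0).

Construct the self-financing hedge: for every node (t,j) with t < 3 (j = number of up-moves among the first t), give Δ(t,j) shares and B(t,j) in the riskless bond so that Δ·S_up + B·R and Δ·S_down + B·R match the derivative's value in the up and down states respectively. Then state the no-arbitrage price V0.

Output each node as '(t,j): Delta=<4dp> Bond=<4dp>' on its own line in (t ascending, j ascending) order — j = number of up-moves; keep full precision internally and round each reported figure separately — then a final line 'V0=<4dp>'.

No-arbitrage ⇒ martingale measure with p* = (R−d)/(u−d) = 0.4762.
Terminal payoffs: V(3,0)=93.9460, V(3,1)=53.2900, V(3,2)=0.0000, V(3,3)=0.0000
(2,0): S=96.8000. Δ = (V_up−V_dn)/(S_up−S_dn) = (53.2900−93.9460)/(125.8400−85.1840) = -1.0000. V = [p*·53.2900 + (1−p*)·93.9460]/1.08 = 69.0611. B = V − Δ·S = 165.8611.
(2,1): S=143.0000. Δ = (V_up−V_dn)/(S_up−S_dn) = (0.0000−53.2900)/(185.9000−125.8400) = -0.8873. V = [p*·0.0000 + (1−p*)·53.2900]/1.08 = 25.8461. B = V − Δ·S = 152.7271.
(2,2): S=211.2500. Δ = (V_up−V_dn)/(S_up−S_dn) = (0.0000−0.0000)/(274.6250−185.9000) = 0.0000. V = [p*·0.0000 + (1−p*)·0.0000]/1.08 = 0.0000. B = V − Δ·S = 0.0000.
(1,0): S=110.0000. Δ = (V_up−V_dn)/(S_up−S_dn) = (25.8461−69.0611)/(143.0000−96.8000) = -0.9354. V = [p*·25.8461 + (1−p*)·69.0611]/1.08 = 44.8912. B = V − Δ·S = 147.7841.
(1,1): S=162.5000. Δ = (V_up−V_dn)/(S_up−S_dn) = (0.0000−25.8461)/(211.2500−143.0000) = -0.3787. V = [p*·0.0000 + (1−p*)·25.8461]/1.08 = 12.5356. B = V − Δ·S = 74.0740.
(0,0): S=125.0000. Δ = (V_up−V_dn)/(S_up−S_dn) = (12.5356−44.8912)/(162.5000−110.0000) = -0.6163. V = [p*·12.5356 + (1−p*)·44.8912]/1.08 = 27.2998. B = V − Δ·S = 104.3371.
Self-financing check: at every node Δ·S+B equals the discounted successor values.

(0,0): Delta=-0.6163 Bond=104.3371
(1,0): Delta=-0.9354 Bond=147.7841
(1,1): Delta=-0.3787 Bond=74.0740
(2,0): Delta=-1.0000 Bond=165.8611
(2,1): Delta=-0.8873 Bond=152.7271
(2,2): Delta=0.0000 Bond=0.0000
V0=27.2998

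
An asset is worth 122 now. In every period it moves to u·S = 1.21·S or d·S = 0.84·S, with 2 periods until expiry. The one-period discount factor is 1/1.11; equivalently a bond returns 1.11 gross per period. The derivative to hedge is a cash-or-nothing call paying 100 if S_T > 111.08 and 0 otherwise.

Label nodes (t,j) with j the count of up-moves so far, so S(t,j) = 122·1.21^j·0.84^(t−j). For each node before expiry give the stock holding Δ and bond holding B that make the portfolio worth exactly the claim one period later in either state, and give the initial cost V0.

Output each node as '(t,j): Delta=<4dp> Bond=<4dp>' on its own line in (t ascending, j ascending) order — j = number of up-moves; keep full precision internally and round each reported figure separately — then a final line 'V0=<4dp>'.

(0,0): Delta=0.5394 Bond=9.4264
(1,0): Delta=2.6373 Bond=-204.5289
(1,1): Delta=0.0000 Bond=90.0901
V0=75.2337

Under the risk-neutral measure, an up-move has probability p* = (R−d)/(u−d) = 0.7297 and values discount at R = 1.11.
Terminal values V(2,·): V(2,0)=0.0000, V(2,1)=100.0000, V(2,2)=100.0000
Node (1,0) S=102.4800: V=(p*·100.0000+(1−p*)·0.0000)/1.11=65.7414; Δ=(100.0000−0.0000)/(124.0008−86.0832)=2.6373; B=V−Δ·S=-204.5289
Node (1,1) S=147.6200: V=(p*·100.0000+(1−p*)·100.0000)/1.11=90.0901; Δ=(100.0000−100.0000)/(178.6202−124.0008)=0.0000; B=V−Δ·S=90.0901
Node (0,0) S=122.0000: V=(p*·90.0901+(1−p*)·65.7414)/1.11=75.2337; Δ=(90.0901−65.7414)/(147.6200−102.4800)=0.5394; B=V−Δ·S=9.4264
The time-0 hedge costs 75.2337, which is the no-arbitrage price.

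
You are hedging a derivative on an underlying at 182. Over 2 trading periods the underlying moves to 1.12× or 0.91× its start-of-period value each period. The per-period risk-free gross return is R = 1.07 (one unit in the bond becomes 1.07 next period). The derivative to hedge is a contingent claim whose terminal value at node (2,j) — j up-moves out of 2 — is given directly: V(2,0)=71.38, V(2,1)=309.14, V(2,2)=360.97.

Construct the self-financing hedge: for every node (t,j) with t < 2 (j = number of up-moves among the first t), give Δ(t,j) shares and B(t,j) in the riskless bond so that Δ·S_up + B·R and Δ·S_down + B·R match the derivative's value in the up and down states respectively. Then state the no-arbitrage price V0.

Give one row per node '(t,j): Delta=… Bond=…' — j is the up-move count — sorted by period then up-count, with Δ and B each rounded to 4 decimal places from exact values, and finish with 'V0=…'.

Since d<R<u, set p* = (R−d)/(u−d) = 0.7619; price each node as the discounted p*-expectation of its children.
At expiry t=2: V(2,0)=71.3800, V(2,1)=309.1400, V(2,2)=360.9700
(1,0): S=165.6200. Δ = (V_up−V_dn)/(S_up−S_dn) = (309.1400−71.3800)/(185.4944−150.7142) = 6.8361. V = [p*·309.1400 + (1−p*)·71.3800]/1.07 = 236.0098. B = V − Δ·S = -896.1807.
(1,1): S=203.8400. Δ = (V_up−V_dn)/(S_up−S_dn) = (360.9700−309.1400)/(228.3008−185.4944) = 1.2108. V = [p*·360.9700 + (1−p*)·309.1400]/1.07 = 325.8220. B = V − Δ·S = 79.0125.
(0,0): S=182.0000. Δ = (V_up−V_dn)/(S_up−S_dn) = (325.8220−236.0098)/(203.8400−165.6200) = 2.3499. V = [p*·325.8220 + (1−p*)·236.0098]/1.07 = 284.5216. B = V − Δ·S = -143.1555.
Each (Δ,B) replicates both successor values, so the strategy is self-financing and V0 is arbitrage-free.

(0,0): Delta=2.3499 Bond=-143.1555
(1,0): Delta=6.8361 Bond=-896.1807
(1,1): Delta=1.2108 Bond=79.0125
V0=284.5216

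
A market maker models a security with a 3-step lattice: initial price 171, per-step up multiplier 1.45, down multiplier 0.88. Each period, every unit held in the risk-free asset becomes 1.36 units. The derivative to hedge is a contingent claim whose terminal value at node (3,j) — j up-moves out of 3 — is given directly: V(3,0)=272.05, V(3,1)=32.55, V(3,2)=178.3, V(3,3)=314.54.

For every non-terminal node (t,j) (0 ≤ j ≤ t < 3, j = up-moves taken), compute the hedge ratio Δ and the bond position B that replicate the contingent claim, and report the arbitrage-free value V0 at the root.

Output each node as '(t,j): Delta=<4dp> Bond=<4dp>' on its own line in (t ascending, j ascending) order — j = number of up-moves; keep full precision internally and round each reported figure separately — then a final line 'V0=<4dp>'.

Since d<R<u, set p* = (R−d)/(u−d) = 0.8421; price each node as the discounted p*-expectation of its children.
Terminal payoffs: V(3,0)=272.0500, V(3,1)=32.5500, V(3,2)=178.3000, V(3,3)=314.5400
  t=2,j=0: stock 132.4224 → up 192.0125 (V=32.5500), down 116.5317 (V=272.0500). Price 51.7396; hedge Δ=-3.1730, bond B=471.9150.
  t=2,j=1: stock 218.1960 → up 316.3842 (V=178.3000), down 192.0125 (V=32.5500). Price 114.1815; hedge Δ=1.1719, bond B=-141.5203.
  t=2,j=2: stock 359.5275 → up 521.3149 (V=314.5400), down 316.3842 (V=178.3000). Price 215.4621; hedge Δ=0.6648, bond B=-23.5555.
  t=1,j=0: stock 150.4800 → up 218.1960 (V=114.1815), down 132.4224 (V=51.7396). Price 76.7075; hedge Δ=0.7280, bond B=-32.8397.
  t=1,j=1: stock 247.9500 → up 359.5275 (V=215.4621), down 218.1960 (V=114.1815). Price 146.6694; hedge Δ=0.7166, bond B=-31.0158.
  t=0,j=0: stock 171.0000 → up 247.9500 (V=146.6694), down 150.4800 (V=76.7075). Price 99.7226; hedge Δ=0.7178, bond B=-23.0175.
Root portfolio cost Δ·171+B reproduces V0=99.7226.

(0,0): Delta=0.7178 Bond=-23.0175
(1,0): Delta=0.7280 Bond=-32.8397
(1,1): Delta=0.7166 Bond=-31.0158
(2,0): Delta=-3.1730 Bond=471.9150
(2,1): Delta=1.1719 Bond=-141.5203
(2,2): Delta=0.6648 Bond=-23.5555
V0=99.7226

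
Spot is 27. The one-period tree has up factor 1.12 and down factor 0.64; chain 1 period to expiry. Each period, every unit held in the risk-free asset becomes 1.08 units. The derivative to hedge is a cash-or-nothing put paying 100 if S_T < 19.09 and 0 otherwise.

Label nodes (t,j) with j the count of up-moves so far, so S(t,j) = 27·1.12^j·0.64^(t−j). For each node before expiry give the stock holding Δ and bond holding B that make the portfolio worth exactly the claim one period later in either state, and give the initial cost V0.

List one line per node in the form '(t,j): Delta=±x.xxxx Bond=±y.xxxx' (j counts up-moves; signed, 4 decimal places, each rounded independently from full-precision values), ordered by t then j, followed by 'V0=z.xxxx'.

(0,0): Delta=-7.7160 Bond=216.0494
V0=7.7160

No-arbitrage ⇒ martingale measure with p* = (R−d)/(u−d) = 0.9167.
Terminal values V(1,·): V(1,0)=100.0000, V(1,1)=0.0000
(0,0): S=27.0000. Δ = (V_up−V_dn)/(S_up−S_dn) = (0.0000−100.0000)/(30.2400−17.2800) = -7.7160. V = [p*·0.0000 + (1−p*)·100.0000]/1.08 = 7.7160. B = V − Δ·S = 216.0494.
Check: Δ(0,0)·S0 + B(0,0) = 7.7160 = V0.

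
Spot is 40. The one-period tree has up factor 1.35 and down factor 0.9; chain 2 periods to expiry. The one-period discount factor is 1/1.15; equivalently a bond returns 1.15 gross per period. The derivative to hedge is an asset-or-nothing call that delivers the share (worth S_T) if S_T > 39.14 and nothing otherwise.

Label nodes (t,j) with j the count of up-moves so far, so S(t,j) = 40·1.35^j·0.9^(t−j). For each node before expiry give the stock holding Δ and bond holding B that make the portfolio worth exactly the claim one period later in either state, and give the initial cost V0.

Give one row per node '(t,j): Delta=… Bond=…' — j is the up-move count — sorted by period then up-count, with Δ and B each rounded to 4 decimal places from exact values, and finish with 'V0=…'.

The replicating-portfolio and risk-neutral prices coincide; use p* = (1.15−0.9)/(1.35−0.9) = 0.5556 for the latter.
Payoff layer (t=2): V(2,0)=0.0000, V(2,1)=48.6000, V(2,2)=72.9000
  t=1,j=0: stock 36.0000 → up 48.6000 (V=48.6000), down 32.4000 (V=0.0000). Price 23.4783; hedge Δ=3.0000, bond B=-84.5217.
  t=1,j=1: stock 54.0000 → up 72.9000 (V=72.9000), down 48.6000 (V=48.6000). Price 54.0000; hedge Δ=1.0000, bond B=0.0000.
  t=0,j=0: stock 40.0000 → up 54.0000 (V=54.0000), down 36.0000 (V=23.4783). Price 35.1607; hedge Δ=1.6957, bond B=-32.6654.
The time-0 hedge costs 35.1607, which is the no-arbitrage price.

(0,0): Delta=1.6957 Bond=-32.6654
(1,0): Delta=3.0000 Bond=-84.5217
(1,1): Delta=1.0000 Bond=0.0000
V0=35.1607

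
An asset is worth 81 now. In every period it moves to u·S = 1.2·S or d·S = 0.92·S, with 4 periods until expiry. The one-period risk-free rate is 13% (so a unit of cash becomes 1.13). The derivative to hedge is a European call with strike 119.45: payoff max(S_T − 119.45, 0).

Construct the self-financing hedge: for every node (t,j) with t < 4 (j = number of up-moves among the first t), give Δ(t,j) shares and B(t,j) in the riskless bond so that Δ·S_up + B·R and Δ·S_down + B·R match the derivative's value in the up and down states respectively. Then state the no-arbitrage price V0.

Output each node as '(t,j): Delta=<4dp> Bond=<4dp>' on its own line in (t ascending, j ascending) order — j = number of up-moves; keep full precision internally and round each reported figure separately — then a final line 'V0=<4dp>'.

Since d<R<u, set p* = (R−d)/(u−d) = 0.7500; price each node as the discounted p*-expectation of its children.
Terminal values V(4,·): V(4,0)=0.0000, V(4,1)=0.0000, V(4,2)=0.0000, V(4,3)=9.3206, V(4,4)=48.5116
Node (3,0) S=63.0737: V=(p*·0.0000+(1−p*)·0.0000)/1.13=0.0000; Δ=(0.0000−0.0000)/(75.6885−58.0278)=0.0000; B=V−Δ·S=0.0000
Node (3,1) S=82.2701: V=(p*·0.0000+(1−p*)·0.0000)/1.13=0.0000; Δ=(0.0000−0.0000)/(98.7241−75.6885)=0.0000; B=V−Δ·S=0.0000
Node (3,2) S=107.3088: V=(p*·9.3206+(1−p*)·0.0000)/1.13=6.1862; Δ=(9.3206−0.0000)/(128.7706−98.7241)=0.3102; B=V−Δ·S=-27.1015
Node (3,3) S=139.9680: V=(p*·48.5116+(1−p*)·9.3206)/1.13=34.2600; Δ=(48.5116−9.3206)/(167.9616−128.7706)=1.0000; B=V−Δ·S=-105.7080
Node (2,0) S=68.5584: V=(p*·0.0000+(1−p*)·0.0000)/1.13=0.0000; Δ=(0.0000−0.0000)/(82.2701−63.0737)=0.0000; B=V−Δ·S=0.0000
Node (2,1) S=89.4240: V=(p*·6.1862+(1−p*)·0.0000)/1.13=4.1059; Δ=(6.1862−0.0000)/(107.3088−82.2701)=0.2471; B=V−Δ·S=-17.9877
Node (2,2) S=116.6400: V=(p*·34.2600+(1−p*)·6.1862)/1.13=24.1076; Δ=(34.2600−6.1862)/(139.9680−107.3088)=0.8596; B=V−Δ·S=-76.1561
Node (1,0) S=74.5200: V=(p*·4.1059+(1−p*)·0.0000)/1.13=2.7252; Δ=(4.1059−0.0000)/(89.4240−68.5584)=0.1968; B=V−Δ·S=-11.9388
Node (1,1) S=97.2000: V=(p*·24.1076+(1−p*)·4.1059)/1.13=16.9090; Δ=(24.1076−4.1059)/(116.6400−89.4240)=0.7349; B=V−Δ·S=-54.5256
Node (0,0) S=81.0000: V=(p*·16.9090+(1−p*)·2.7252)/1.13=11.8257; Δ=(16.9090−2.7252)/(97.2000−74.5200)=0.6254; B=V−Δ·S=-38.8309
The time-0 hedge costs 11.8257, which is the no-arbitrage price.

(0,0): Delta=0.6254 Bond=-38.8309
(1,0): Delta=0.1968 Bond=-11.9388
(1,1): Delta=0.7349 Bond=-54.5256
(2,0): Delta=0.0000 Bond=0.0000
(2,1): Delta=0.2471 Bond=-17.9877
(2,2): Delta=0.8596 Bond=-76.1561
(3,0): Delta=0.0000 Bond=0.0000
(3,1): Delta=0.0000 Bond=0.0000
(3,2): Delta=0.3102 Bond=-27.1015
(3,3): Delta=1.0000 Bond=-105.7080
V0=11.8257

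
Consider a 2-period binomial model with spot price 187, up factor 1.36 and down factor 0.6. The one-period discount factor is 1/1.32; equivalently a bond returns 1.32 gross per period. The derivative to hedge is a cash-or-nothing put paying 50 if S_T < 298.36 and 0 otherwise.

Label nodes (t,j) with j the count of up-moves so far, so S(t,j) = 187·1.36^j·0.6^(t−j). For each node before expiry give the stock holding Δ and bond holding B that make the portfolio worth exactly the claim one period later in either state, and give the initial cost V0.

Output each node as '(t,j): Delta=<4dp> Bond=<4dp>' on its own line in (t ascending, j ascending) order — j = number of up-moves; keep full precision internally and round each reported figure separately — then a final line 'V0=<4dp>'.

Since d<R<u, set p* = (R−d)/(u−d) = 0.9474; price each node as the discounted p*-expectation of its children.
At expiry t=2: V(2,0)=50.0000, V(2,1)=50.0000, V(2,2)=0.0000
(1,0): S=112.2000. Δ = (V_up−V_dn)/(S_up−S_dn) = (50.0000−50.0000)/(152.5920−67.3200) = 0.0000. V = [p*·50.0000 + (1−p*)·50.0000]/1.32 = 37.8788. B = V − Δ·S = 37.8788.
(1,1): S=254.3200. Δ = (V_up−V_dn)/(S_up−S_dn) = (0.0000−50.0000)/(345.8752−152.5920) = -0.2587. V = [p*·0.0000 + (1−p*)·50.0000]/1.32 = 1.9936. B = V − Δ·S = 67.7831.
(0,0): S=187.0000. Δ = (V_up−V_dn)/(S_up−S_dn) = (1.9936−37.8788)/(254.3200−112.2000) = -0.2525. V = [p*·1.9936 + (1−p*)·37.8788]/1.32 = 2.9411. B = V − Δ·S = 50.1585.
Check: Δ(0,0)·S0 + B(0,0) = 2.9411 = V0.

(0,0): Delta=-0.2525 Bond=50.1585
(1,0): Delta=0.0000 Bond=37.8788
(1,1): Delta=-0.2587 Bond=67.7831
V0=2.9411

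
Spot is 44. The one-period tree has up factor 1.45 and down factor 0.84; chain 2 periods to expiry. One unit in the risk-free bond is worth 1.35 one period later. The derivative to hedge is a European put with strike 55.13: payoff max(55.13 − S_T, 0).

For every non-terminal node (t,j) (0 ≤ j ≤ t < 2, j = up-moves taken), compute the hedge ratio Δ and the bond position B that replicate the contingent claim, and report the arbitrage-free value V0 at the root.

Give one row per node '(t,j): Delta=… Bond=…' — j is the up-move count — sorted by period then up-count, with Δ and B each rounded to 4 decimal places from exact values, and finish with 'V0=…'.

Under the risk-neutral measure, an up-move has probability p* = (R−d)/(u−d) = 0.8361 and values discount at R = 1.35.
Terminal values V(2,·): V(2,0)=24.0836, V(2,1)=1.5380, V(2,2)=0.0000
  t=1,j=0: stock 36.9600 → up 53.5920 (V=1.5380), down 31.0464 (V=24.0836). Price 3.8770; hedge Δ=-1.0000, bond B=40.8370.
  t=1,j=1: stock 63.8000 → up 92.5100 (V=0.0000), down 53.5920 (V=1.5380). Price 0.1868; hedge Δ=-0.0395, bond B=2.7081.
  t=0,j=0: stock 44.0000 → up 63.8000 (V=0.1868), down 36.9600 (V=3.8770). Price 0.5865; hedge Δ=-0.1375, bond B=6.6361.
Root portfolio cost Δ·44+B reproduces V0=0.5865.

(0,0): Delta=-0.1375 Bond=6.6361
(1,0): Delta=-1.0000 Bond=40.8370
(1,1): Delta=-0.0395 Bond=2.7081
V0=0.5865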